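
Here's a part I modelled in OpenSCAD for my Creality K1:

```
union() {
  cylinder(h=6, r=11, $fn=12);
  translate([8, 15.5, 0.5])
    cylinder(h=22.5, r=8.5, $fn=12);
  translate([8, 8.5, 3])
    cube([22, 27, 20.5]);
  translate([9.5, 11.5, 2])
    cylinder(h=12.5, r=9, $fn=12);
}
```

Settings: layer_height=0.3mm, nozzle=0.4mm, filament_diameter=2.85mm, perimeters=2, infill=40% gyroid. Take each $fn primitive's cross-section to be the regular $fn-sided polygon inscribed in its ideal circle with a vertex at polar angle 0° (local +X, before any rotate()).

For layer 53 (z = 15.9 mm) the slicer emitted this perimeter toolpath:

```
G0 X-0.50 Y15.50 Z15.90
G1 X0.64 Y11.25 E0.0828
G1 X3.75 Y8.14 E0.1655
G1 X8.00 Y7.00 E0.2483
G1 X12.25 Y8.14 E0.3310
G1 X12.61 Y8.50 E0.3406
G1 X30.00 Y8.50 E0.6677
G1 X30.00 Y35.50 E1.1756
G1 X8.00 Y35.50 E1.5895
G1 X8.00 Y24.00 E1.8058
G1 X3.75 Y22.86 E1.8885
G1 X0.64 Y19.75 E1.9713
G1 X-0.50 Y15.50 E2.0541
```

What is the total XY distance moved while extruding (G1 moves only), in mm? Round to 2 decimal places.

Sum the Euclidean lengths of each G1 segment: total = 109.20 mm.

109.20 mm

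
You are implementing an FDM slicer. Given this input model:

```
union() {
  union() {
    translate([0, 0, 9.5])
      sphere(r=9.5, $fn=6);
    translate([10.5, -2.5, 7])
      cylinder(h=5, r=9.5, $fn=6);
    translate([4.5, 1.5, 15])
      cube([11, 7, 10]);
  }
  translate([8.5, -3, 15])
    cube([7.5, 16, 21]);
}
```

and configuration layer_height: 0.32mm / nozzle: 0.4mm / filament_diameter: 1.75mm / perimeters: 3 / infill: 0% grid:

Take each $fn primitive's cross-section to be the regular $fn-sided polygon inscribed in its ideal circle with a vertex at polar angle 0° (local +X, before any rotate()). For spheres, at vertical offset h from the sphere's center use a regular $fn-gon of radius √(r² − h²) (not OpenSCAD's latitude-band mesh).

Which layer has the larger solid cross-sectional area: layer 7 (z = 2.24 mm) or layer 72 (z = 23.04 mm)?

layer 72 (z = 23.04 mm)

Layer 7 (z = 2.24): the sphere: section is a regular 6-gon, circumradius = √(r²−h²) = √(9.5²−7.26²) = 6.127 (area = (6/2)·6.127²·sin(360°/6) = 97.54 mm²); the cylinder at (10.5, -2.5) is absent (z outside [7, 12]); the cube at (4.5, 1.5) is absent (z outside [15, 25]); Taking the union: only the r=9.5 sphere is present, so the union is just that shape — area = 97.54 mm²; the cube at (8.5, -3) is absent (z outside [15, 36]); Merging all regions: only the result so far is present, so the union is just that shape — area = 97.54 mm². So its area = 97.54 mm². Layer 72 (z = 23.04): the sphere does not reach this height (|z−center|=13.540 > r=9.5); the cylinder at (10.5, -2.5) is absent (z outside [7, 12]); the cube at (4.5, 1.5) (footprint 11×7) is included at this height (area 77.00 mm²); Taking the union: only the 11×7 cube at (4.5, 1.5) is present, so the union is just that shape — area = 77.00 mm²; the cube at (8.5, -3) (footprint 7.5×16) is included at this height (area 120.00 mm²); Combining (union): the regions partially overlap — summed areas 197.00 mm² minus the doubly-counted overlap 49.00 mm² gives 148.00 mm² — area = 148.00 mm². So its area = 148.00 mm². Layer 72 is larger (148.00 vs 97.54 mm²).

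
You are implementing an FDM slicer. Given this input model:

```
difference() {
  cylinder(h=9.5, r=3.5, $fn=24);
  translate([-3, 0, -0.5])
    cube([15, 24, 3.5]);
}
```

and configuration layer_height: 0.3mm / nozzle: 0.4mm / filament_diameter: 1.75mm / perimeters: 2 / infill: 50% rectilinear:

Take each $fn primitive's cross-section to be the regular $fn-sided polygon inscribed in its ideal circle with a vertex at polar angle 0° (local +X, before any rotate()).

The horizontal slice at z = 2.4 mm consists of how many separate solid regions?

1

At z = 2.4 mm: the r=3.5 cylinder contributes a regular 24-gon of circumradius 3.5; the cube at (-3, 0) (footprint 15×24) is included at this height; After the difference (first − rest): starting from the r=3.5 cylinder, the 15×24 cube at (-3, 0) partially overlaps it — only the 18.45 mm² overlap (of its 360.00 mm²) is removed, clipping the outline — 1 connected region. The result has 1 disconnected region.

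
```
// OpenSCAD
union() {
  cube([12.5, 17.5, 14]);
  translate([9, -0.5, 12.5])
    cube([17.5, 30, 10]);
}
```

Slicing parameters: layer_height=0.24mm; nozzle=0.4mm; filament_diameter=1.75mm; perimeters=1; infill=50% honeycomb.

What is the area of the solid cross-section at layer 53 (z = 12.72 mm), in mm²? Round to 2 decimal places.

682.50 mm²

At z = 12.72 mm: the 12.5×17.5 cube contributes its full rectangle (area 218.75 mm²); the cube at (9, -0.5) (footprint 17.5×30) is included at this height (area 525.00 mm²); Taking the union: the regions partially overlap — summed areas 743.75 mm² minus the doubly-counted overlap 61.25 mm² gives 682.50 mm² — area = 682.50 mm². Overall, the cross-section is a single solid region. Net area = 682.50 mm².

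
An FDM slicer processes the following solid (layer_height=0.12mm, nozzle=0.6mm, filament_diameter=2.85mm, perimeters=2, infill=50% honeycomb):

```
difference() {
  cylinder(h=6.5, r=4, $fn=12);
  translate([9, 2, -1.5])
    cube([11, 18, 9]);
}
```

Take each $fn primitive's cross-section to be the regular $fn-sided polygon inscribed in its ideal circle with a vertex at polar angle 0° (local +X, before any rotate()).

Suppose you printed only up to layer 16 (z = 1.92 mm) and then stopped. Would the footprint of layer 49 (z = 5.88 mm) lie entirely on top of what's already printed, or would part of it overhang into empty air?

entirely on top

Compare the two slices. At z = 1.92: the r=4 cylinder contributes a regular 12-gon of circumradius 4 (area = (12/2)·4.000²·sin(360°/12) = 48.00 mm²); the cube at (9, 2) (footprint 11×18) is included at this height (area 198.00 mm²); Taking the first minus the rest: starting from the r=4 cylinder (48.00 mm²), the 11×18 cube at (9, 2) misses the remaining region (no effect) — area = 48.00 mm². At z = 5.88: the r=4 cylinder contributes a regular 12-gon of circumradius 4 (area = (12/2)·4.000²·sin(360°/12) = 48.00 mm²); the 11×18 cube at (9, 2) contributes its full rectangle (area 198.00 mm²); After the difference (first − rest): starting from the r=4 cylinder (48.00 mm²), the 11×18 cube at (9, 2) misses the remaining region (no effect) — area = 48.00 mm². Checking containment: the cross-section at z = 5.88 is a subset of the cross-section at z = 1.92.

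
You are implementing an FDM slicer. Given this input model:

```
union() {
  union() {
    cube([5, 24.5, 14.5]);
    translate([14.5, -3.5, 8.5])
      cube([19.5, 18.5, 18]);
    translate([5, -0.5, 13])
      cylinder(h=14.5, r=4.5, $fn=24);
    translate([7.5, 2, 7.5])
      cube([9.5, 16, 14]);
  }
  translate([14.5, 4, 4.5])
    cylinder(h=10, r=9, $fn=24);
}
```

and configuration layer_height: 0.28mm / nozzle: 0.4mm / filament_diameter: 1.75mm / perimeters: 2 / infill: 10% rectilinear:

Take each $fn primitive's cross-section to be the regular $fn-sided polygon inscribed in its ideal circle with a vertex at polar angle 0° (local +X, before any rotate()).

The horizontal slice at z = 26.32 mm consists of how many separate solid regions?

2

At z = 26.32 mm: the cube is not intersected at this z (z outside [0, 14.5]); the 19.5×18.5 cube at (14.5, -3.5) contributes its full rectangle; the r=4.5 cylinder at (5, -0.5) gives a regular 24-gon of circumradius 4.5 (constant along its height); the cube at (7.5, 2) does not reach this height (z outside [7.5, 21.5]); Taking the union: the 2 present regions are separate (no shared area or edge), so areas and boundary lengths simply add and each stays a separate island — 2 connected regions; the cylinder at (14.5, 4) does not reach this height (z outside [4.5, 14.5]); Merging all regions: only the result so far is present, so the union is just that shape — 2 connected regions. The result has 2 disconnected regions.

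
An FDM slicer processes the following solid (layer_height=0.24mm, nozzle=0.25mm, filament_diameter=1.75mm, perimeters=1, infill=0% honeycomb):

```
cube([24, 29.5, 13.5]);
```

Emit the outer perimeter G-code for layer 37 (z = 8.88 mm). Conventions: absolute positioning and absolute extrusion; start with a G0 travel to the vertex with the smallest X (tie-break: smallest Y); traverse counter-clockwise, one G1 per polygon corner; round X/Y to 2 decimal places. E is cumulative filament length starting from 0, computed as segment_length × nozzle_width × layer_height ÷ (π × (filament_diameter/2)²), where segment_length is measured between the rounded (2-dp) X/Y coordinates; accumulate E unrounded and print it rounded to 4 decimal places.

At z = 8.88 mm: the cube (footprint 24×29.5) is included at this height. The outline is a single polygon with 4 vertices. Extrusion per mm of travel: 0.25 × 0.24 / (π × 0.875²) = 0.024945. Accumulating E over each segment gives final E = 2.6691.

G0 X0.00 Y0.00 Z8.88
G1 X24.00 Y0.00 E0.5987
G1 X24.00 Y29.50 E1.3346
G1 X0.00 Y29.50 E1.9332
G1 X0.00 Y0.00 E2.6691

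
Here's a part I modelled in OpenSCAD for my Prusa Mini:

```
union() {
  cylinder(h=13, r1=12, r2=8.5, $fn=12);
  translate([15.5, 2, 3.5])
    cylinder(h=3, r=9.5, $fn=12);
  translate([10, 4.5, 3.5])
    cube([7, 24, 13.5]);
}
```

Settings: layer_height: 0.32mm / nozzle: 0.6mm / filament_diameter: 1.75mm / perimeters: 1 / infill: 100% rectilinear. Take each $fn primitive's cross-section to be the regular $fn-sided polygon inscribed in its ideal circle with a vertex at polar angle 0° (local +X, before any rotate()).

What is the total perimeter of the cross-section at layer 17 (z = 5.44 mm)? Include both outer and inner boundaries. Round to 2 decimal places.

134.71 mm

At z = 5.44 mm: the cone: at t=0.418 of its height the radius interpolates to r₁+(r₂−r₁)t = 10.535, giving a regular 12-gon of that circumradius (perimeter = 2·12·10.535·sin(180°/12) = 65.44 mm); the r=9.5 cylinder at (15.5, 2) contributes a regular 12-gon of circumradius 9.5 (perimeter = 2·12·9.500·sin(180°/12) = 59.01 mm); the 7×24 cube at (10, 4.5) contributes its full rectangle (perimeter 62.00 mm); Merging all regions: the regions partially overlap (shared area 76.11 mm²), so the edge portions inside another operand are dropped and the merged outline is re-measured after clipping — boundary = 134.71 mm. Overall, the cross-section is a single solid region. Total boundary length (outer) = 134.71 mm.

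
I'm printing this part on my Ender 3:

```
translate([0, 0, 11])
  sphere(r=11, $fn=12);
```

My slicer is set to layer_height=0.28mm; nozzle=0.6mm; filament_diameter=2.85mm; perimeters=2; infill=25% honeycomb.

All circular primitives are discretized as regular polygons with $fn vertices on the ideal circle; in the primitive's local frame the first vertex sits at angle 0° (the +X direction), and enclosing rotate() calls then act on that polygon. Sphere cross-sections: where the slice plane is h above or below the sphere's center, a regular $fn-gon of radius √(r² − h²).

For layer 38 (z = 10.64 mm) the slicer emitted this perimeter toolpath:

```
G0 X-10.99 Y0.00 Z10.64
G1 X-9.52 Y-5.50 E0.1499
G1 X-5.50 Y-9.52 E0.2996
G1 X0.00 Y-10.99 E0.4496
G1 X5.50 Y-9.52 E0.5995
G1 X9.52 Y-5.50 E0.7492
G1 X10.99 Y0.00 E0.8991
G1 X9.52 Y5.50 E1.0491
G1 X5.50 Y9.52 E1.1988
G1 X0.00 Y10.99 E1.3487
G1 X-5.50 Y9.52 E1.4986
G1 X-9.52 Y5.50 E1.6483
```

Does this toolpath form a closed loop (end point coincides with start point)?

Start point (G0): (-10.99, 0.00). End point (last G1): the path does not return to the start — open.

no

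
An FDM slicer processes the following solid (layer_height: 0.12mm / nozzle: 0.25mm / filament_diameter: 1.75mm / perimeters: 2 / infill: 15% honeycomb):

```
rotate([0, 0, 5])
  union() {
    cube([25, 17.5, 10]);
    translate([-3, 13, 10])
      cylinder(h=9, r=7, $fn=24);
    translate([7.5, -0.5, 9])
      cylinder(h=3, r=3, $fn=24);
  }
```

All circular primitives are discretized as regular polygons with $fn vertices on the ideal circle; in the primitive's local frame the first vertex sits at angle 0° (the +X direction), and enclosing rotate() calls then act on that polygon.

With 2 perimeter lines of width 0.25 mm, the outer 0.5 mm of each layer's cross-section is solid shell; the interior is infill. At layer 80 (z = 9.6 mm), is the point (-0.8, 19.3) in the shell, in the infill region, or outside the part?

outside

At z = 9.6 mm: the cube (footprint 25×17.5) is included at this height; the cylinder at (-3, 13) is absent (z outside [10, 19]); the r=3 cylinder at (7.5, -0.5) gives a regular 24-gon of circumradius 3 (constant along its height); Taking the union: the regions partially overlap (shared area 11.01 mm²), so overlapping operands fuse into one piece — 1 connected region; (rotated 5° about Z; rotation is an isometry so areas/perimeters/island counts are preserved). Overall, the cross-section is a single solid region. Undo the 5° rotation: the query point maps to (0.885, 19.296) in the un-rotated model frame. The nearest boundary edge runs (0.00, 17.50)→(25.00, 17.50); distance from the point to it = 1.80 mm. The point is not inside any of the regions above, so it lies outside the cross-section (1.80 mm from the nearest boundary).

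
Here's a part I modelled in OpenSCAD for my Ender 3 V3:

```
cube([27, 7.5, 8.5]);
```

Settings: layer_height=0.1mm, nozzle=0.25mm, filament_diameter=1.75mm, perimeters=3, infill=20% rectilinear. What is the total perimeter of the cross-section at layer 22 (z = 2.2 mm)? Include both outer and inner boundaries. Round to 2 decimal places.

At z = 2.2 mm: the cube is present — its section is the full 27×7.5 rectangle (perimeter 69.00 mm). Overall, the cross-section is a single solid region. Total boundary length (outer) = 69.00 mm.

69.00 mm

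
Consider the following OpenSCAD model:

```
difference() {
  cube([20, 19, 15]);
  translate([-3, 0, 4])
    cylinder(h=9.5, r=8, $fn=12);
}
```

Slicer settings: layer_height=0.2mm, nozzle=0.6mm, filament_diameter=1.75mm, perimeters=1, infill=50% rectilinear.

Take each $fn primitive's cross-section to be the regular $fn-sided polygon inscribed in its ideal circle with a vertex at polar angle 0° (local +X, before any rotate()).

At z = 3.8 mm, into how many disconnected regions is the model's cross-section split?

1

At z = 3.8 mm: the cube is present — its section is the full 20×19 rectangle; the cylinder at (-3, 0) is absent (z outside [4, 13.5]); Subtracting the remaining from the first: none of the subtracted shapes is present at this height, so the 20×19 cube is unchanged — 1 connected region. The result has 1 disconnected region.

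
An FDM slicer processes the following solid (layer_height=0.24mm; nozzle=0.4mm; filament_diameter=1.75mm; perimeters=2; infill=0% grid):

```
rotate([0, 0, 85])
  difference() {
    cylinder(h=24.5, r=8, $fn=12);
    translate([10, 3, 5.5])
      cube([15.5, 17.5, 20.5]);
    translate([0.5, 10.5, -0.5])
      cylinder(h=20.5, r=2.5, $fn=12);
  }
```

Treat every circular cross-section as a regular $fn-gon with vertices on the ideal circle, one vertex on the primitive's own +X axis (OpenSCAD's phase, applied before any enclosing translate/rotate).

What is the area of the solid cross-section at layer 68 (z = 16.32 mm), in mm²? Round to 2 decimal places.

At z = 16.32 mm: the r=8 cylinder gives a regular 12-gon of circumradius 8 (constant along its height) (area = (12/2)·8.000²·sin(360°/12) = 192.00 mm²); the cube at (10, 3) (footprint 15.5×17.5) is included at this height (area 271.25 mm²); the r=2.5 cylinder at (0.5, 10.5) contributes a regular 12-gon of circumradius 2.5 (area = (12/2)·2.500²·sin(360°/12) = 18.75 mm²); Subtracting the remaining from the first: starting from the r=8 cylinder (192.00 mm²), the 15.5×17.5 cube at (10, 3) misses the remaining region (no effect); the r=2.5 cylinder at (0.5, 10.5) misses the remaining region (no effect) — area = 192.00 mm²; (whole slice rotated 85° about Z — lengths, areas and connectivity unchanged). Overall, the cross-section is a single solid region. Net area = 192.00 mm².

192.00 mm²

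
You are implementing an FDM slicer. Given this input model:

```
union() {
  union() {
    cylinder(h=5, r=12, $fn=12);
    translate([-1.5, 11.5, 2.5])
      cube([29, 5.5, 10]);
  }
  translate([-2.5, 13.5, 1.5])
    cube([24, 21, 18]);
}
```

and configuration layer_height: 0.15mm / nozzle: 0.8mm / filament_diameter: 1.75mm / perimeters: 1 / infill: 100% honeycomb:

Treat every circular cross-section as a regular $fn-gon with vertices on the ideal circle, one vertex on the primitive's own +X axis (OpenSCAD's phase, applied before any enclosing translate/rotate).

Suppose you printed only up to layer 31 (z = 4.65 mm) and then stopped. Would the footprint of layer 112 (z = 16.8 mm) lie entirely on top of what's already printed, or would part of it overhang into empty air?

Compare the two slices. At z = 4.65: the r=12 cylinder gives a regular 12-gon of circumradius 12 (constant along its height) (area = (12/2)·12.000²·sin(360°/12) = 432.00 mm²); the cube at (-1.5, 11.5) (footprint 29×5.5) is included at this height (area 159.50 mm²); Combining (union): the regions partially overlap — summed areas 591.50 mm² minus the doubly-counted overlap 0.92 mm² gives 590.58 mm² — area = 590.58 mm²; the cube at (-2.5, 13.5) (footprint 24×21) is included at this height (area 504.00 mm²); Merging all regions: the regions partially overlap — summed areas 1094.58 mm² minus the doubly-counted overlap 80.50 mm² gives 1014.08 mm² — area = 1014.08 mm². At z = 16.8: the cylinder is not intersected at this z (z outside [0, 5]); the cube at (-1.5, 11.5) is not intersected at this z (z outside [2.5, 12.5]); Taking the union: nothing is present at this height; the 24×21 cube at (-2.5, 13.5) contributes its full rectangle (area 504.00 mm²); Combining (union): only the 24×21 cube at (-2.5, 13.5) is present, so the union is just that shape — area = 504.00 mm². Checking containment: the cross-section at z = 16.8 is a subset of the cross-section at z = 4.65.

entirely on top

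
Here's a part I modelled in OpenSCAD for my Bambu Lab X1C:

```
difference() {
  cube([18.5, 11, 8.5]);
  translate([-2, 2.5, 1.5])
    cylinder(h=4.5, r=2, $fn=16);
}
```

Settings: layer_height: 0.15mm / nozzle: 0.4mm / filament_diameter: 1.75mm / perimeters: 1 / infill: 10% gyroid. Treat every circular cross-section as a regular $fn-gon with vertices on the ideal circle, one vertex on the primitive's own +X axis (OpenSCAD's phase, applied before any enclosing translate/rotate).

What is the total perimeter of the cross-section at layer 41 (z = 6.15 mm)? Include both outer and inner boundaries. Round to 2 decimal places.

At z = 6.15 mm: the cube is present — its section is the full 18.5×11 rectangle (perimeter 59.00 mm); the cylinder at (-2, 2.5) is not intersected at this z (z outside [1.5, 6]); After the difference (first − rest): none of the subtracted shapes is present at this height, so the 18.5×11 cube is unchanged — boundary = 59.00 mm. Overall, the cross-section is a single solid region. Total boundary length (outer) = 59.00 mm.

59.00 mm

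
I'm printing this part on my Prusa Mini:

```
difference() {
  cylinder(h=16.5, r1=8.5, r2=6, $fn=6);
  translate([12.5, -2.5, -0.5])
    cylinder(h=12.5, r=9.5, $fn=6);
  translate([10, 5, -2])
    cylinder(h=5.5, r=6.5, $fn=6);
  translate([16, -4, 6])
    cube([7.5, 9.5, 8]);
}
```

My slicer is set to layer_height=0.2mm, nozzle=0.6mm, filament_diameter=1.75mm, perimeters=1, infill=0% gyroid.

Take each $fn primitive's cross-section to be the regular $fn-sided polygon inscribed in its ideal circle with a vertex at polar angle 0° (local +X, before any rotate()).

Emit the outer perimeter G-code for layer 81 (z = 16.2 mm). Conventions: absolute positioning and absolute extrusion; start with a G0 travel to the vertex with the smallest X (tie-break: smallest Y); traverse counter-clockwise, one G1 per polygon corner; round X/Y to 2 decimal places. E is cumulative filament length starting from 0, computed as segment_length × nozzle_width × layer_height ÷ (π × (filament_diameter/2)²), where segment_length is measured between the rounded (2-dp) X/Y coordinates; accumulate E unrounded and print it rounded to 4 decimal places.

G0 X-6.05 Y0.00 Z16.20
G1 X-3.02 Y-5.24 E0.3020
G1 X3.02 Y-5.24 E0.6033
G1 X6.05 Y0.00 E0.9053
G1 X3.02 Y5.24 E1.2073
G1 X-3.02 Y5.24 E1.5086
G1 X-6.05 Y0.00 E1.8106

At z = 16.2 mm: the cone: at t=0.982 of its height the radius interpolates to r₁+(r₂−r₁)t = 6.045, giving a regular 6-gon of that circumradius; the cylinder at (12.5, -2.5) does not reach this height (z outside [-0.5, 12]); the cylinder at (10, 5) is absent (z outside [-2, 3.5]); the cube at (16, -4) is absent (z outside [6, 14]); After the difference (first − rest): none of the subtracted shapes is present at this height, so the cone is unchanged — 1 connected region. The outline is a single polygon with 6 vertices. Extrusion per mm of travel: 0.6 × 0.2 / (π × 0.875²) = 0.049890. Accumulating E over each segment gives final E = 1.8106.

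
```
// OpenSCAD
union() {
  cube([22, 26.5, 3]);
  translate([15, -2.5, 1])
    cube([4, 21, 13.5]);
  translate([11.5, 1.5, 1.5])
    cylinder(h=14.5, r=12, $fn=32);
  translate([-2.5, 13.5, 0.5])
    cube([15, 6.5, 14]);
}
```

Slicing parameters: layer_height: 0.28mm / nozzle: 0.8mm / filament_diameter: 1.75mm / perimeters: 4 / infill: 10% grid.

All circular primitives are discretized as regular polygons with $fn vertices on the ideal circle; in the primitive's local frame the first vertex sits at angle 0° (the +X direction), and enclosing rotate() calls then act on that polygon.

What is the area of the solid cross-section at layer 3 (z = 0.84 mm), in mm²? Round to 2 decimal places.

At z = 0.84 mm: the 22×26.5 cube contributes its full rectangle (area 583.00 mm²); the cube at (15, -2.5) does not reach this height (z outside [1, 14.5]); the cylinder at (11.5, 1.5) does not reach this height (z outside [1.5, 16]); the 15×6.5 cube at (-2.5, 13.5) contributes its full rectangle (area 97.50 mm²); Taking the union: the regions partially overlap — summed areas 680.50 mm² minus the doubly-counted overlap 81.25 mm² gives 599.25 mm² — area = 599.25 mm². Overall, the cross-section is a single solid region. Net area = 599.25 mm².

599.25 mm²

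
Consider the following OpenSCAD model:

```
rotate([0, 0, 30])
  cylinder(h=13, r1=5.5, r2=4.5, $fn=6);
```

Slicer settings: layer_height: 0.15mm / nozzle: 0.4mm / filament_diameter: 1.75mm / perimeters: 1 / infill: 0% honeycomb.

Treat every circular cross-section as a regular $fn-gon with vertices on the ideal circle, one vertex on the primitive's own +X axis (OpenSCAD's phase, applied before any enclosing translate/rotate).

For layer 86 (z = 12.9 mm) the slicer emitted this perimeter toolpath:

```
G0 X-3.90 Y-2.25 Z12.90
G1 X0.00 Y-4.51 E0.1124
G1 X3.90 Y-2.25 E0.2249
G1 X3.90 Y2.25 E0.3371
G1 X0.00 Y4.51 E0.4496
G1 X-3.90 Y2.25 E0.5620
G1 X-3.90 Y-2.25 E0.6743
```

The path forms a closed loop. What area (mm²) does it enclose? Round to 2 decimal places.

52.73 mm²

Apply the shoelace formula to the sequence of (X, Y) vertices; enclosed area = 52.73 mm².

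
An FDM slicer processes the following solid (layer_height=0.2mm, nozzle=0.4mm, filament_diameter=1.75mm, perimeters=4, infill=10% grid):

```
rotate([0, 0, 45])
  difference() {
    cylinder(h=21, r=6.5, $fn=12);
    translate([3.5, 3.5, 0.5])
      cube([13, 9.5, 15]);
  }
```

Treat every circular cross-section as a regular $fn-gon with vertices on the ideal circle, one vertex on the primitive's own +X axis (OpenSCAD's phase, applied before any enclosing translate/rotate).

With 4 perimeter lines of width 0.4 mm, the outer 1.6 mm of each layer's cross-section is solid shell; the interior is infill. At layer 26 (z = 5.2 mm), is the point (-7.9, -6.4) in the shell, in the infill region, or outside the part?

At z = 5.2 mm: the cylinder: section is a regular 12-gon, circumradius r=6.5; the cube at (3.5, 3.5) is present — its section is the full 13×9.5 rectangle; After the difference (first − rest): starting from the r=6.5 cylinder, the 13×9.5 cube at (3.5, 3.5) partially overlaps it — only the 1.77 mm² overlap (of its 123.50 mm²) is removed, clipping the outline — 1 connected region; (whole slice rotated 45° about Z — lengths, areas and connectivity unchanged). Overall, the cross-section is a single solid region. Undo the 45° rotation: the query point maps to (-10.112, 1.061) in the un-rotated model frame. The nearest boundary edge runs (-6.50, 0.00)→(-5.63, 3.25); distance from the point to it = 3.76 mm. The point is not inside any of the regions above, so it lies outside the cross-section (3.76 mm from the nearest boundary).

outside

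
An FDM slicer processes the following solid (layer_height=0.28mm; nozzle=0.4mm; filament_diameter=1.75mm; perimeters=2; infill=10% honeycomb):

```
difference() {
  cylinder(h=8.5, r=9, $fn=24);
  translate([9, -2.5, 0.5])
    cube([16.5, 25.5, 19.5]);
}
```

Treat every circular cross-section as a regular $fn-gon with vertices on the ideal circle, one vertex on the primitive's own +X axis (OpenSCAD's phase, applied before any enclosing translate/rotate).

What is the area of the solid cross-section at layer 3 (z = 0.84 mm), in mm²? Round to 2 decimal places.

At z = 0.84 mm: the cylinder: section is a regular 24-gon, circumradius r=9 (area = (24/2)·9.000²·sin(360°/24) = 251.57 mm²); the cube at (9, -2.5) is present — its section is the full 16.5×25.5 rectangle (area 420.75 mm²); Subtracting the remaining from the first: starting from the r=9 cylinder (251.57 mm²), the 16.5×25.5 cube at (9, -2.5) misses the remaining region (no effect) — area = 251.57 mm². Overall, the cross-section is a single solid region. Net area = 251.57 mm².

251.57 mm²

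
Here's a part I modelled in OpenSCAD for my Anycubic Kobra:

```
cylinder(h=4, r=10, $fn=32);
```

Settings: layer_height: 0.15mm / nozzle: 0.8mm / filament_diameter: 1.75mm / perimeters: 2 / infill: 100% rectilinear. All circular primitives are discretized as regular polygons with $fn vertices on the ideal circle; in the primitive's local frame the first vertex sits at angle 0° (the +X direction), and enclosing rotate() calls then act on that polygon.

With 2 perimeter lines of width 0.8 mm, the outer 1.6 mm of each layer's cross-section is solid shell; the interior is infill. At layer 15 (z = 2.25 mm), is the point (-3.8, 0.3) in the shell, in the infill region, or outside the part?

At z = 2.25 mm: the r=10 cylinder gives a regular 32-gon of circumradius 10 (constant along its height). Overall, the cross-section is a single solid region. The nearest boundary edge runs (-9.81, 1.95)→(-10.00, 0.00); distance from the point to it = 6.14 mm. The point is inside the cross-section and 6.14 mm from the nearest boundary — more than the 1.6 mm shell width (2 × 0.8), so it's in the infill interior.

infill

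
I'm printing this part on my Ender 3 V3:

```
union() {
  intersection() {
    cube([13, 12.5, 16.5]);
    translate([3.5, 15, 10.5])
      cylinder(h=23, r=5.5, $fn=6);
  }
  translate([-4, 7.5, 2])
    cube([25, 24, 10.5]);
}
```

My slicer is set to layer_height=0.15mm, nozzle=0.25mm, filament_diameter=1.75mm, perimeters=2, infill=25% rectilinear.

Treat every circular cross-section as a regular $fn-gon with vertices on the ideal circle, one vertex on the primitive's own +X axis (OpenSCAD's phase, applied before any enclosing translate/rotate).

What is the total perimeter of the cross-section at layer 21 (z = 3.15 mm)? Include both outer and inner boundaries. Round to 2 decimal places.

At z = 3.15 mm: the cube (footprint 13×12.5) is included at this height (perimeter 51.00 mm); the cylinder at (3.5, 15) is absent (z outside [10.5, 33.5]); After intersecting: at least one operand is absent at this height, so nothing remains; the cube at (-4, 7.5) (footprint 25×24) is included at this height (perimeter 98.00 mm); Combining (union): only the 25×24 cube at (-4, 7.5) is present, so the union is just that shape — boundary = 98.00 mm. Overall, the cross-section is a single solid region. Total boundary length (outer) = 98.00 mm.

98.00 mm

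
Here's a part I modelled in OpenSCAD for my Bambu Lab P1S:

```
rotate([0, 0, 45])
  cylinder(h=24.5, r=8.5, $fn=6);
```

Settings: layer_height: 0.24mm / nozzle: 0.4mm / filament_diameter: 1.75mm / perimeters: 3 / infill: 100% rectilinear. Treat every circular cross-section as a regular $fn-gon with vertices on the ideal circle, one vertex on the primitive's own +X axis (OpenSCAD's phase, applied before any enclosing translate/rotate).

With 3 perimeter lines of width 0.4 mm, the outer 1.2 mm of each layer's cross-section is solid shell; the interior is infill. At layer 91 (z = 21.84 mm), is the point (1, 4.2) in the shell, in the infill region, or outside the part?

At z = 21.84 mm: the r=8.5 cylinder gives a regular 6-gon of circumradius 8.5 (constant along its height); (whole slice rotated 45° about Z — lengths, areas and connectivity unchanged). Overall, the cross-section is a single solid region. Undo the 45° rotation: the query point maps to (3.677, 2.263) in the un-rotated model frame. The nearest boundary edge runs (8.50, 0.00)→(4.25, 7.36); distance from the point to it = 3.05 mm. The point is inside the cross-section and 3.05 mm from the nearest boundary — more than the 1.2 mm shell width (3 × 0.4), so it's in the infill interior.

infill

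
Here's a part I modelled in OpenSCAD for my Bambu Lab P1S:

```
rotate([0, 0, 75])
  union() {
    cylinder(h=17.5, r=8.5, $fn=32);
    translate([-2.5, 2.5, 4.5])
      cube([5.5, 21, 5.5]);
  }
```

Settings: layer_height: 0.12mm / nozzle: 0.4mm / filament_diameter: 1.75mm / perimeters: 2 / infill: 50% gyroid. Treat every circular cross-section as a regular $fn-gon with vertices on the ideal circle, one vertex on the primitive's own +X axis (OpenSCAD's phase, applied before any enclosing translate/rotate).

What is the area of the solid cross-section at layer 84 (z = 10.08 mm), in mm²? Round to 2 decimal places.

At z = 10.08 mm: the r=8.5 cylinder contributes a regular 32-gon of circumradius 8.5 (area = (32/2)·8.500²·sin(360°/32) = 225.52 mm²); the cube at (-2.5, 2.5) does not reach this height (z outside [4.5, 10]); Merging all regions: only the r=8.5 cylinder is present, so the union is just that shape — area = 225.52 mm²; (rotated 75° about Z; rotation is an isometry so areas/perimeters/island counts are preserved). Overall, the cross-section is a single solid region. Net area = 225.52 mm².

225.52 mm²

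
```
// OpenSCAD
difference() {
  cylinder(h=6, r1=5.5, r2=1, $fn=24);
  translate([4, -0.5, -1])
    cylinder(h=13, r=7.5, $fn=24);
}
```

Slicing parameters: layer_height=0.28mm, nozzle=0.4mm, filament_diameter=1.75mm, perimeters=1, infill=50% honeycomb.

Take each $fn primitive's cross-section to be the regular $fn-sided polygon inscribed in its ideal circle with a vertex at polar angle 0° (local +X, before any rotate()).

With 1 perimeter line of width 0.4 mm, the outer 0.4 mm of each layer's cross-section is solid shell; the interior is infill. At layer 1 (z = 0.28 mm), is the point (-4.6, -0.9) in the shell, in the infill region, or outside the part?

infill

At z = 0.28 mm: the cone contributes a regular 24-gon of circumradius 5.290 (interpolated between r1=5.5 and r2=1 at t=0.047); the r=7.5 cylinder at (4, -0.5) contributes a regular 24-gon of circumradius 7.5; Taking the first minus the rest: starting from the cone, the r=7.5 cylinder at (4, -0.5) partially overlaps it — only the 72.24 mm² overlap (of its 174.70 mm²) is removed, clipping the outline — 1 connected region. Overall, the cross-section is a single solid region. The nearest boundary edge runs (-5.11, -1.37)→(-5.29, 0.00); distance from the point to it = 0.57 mm. The point is inside the cross-section and 0.57 mm from the nearest boundary — more than the 0.4 mm shell width (1 × 0.4), so it's in the infill interior.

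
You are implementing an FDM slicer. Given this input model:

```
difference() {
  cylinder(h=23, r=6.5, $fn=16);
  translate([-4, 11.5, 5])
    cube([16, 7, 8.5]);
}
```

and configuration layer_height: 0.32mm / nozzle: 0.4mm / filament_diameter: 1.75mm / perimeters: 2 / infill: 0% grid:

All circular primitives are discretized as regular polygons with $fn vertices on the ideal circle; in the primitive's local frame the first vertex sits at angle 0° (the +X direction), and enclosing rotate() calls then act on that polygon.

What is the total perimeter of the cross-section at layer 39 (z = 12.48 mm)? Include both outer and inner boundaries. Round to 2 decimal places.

At z = 12.48 mm: the r=6.5 cylinder gives a regular 16-gon of circumradius 6.5 (constant along its height) (perimeter = 2·16·6.500·sin(180°/16) = 40.58 mm); the cube at (-4, 11.5) is present — its section is the full 16×7 rectangle (perimeter 46.00 mm); Taking the first minus the rest: starting from the r=6.5 cylinder, the 16×7 cube at (-4, 11.5) misses the remaining region (no effect) — boundary = 40.58 mm. Overall, the cross-section is a single solid region. Total boundary length (outer) = 40.58 mm.

40.58 mm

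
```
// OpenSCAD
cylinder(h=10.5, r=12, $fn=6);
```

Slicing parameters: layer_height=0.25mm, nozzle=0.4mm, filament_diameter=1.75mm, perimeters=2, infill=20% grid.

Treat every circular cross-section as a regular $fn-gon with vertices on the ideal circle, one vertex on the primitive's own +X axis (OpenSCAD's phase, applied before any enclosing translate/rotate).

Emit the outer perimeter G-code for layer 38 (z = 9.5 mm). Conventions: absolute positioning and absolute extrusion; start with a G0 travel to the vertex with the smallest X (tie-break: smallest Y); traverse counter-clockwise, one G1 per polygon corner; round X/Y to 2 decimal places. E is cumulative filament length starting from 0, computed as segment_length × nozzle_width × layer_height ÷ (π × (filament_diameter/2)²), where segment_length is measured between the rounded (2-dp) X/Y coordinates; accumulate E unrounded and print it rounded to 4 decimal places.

At z = 9.5 mm: the cylinder: section is a regular 6-gon, circumradius r=12. The outline is a single polygon with 6 vertices. Extrusion per mm of travel: 0.4 × 0.25 / (π × 0.875²) = 0.041575. Accumulating E over each segment gives final E = 2.9931.

G0 X-12.00 Y0.00 Z9.50
G1 X-6.00 Y-10.39 E0.4988
G1 X6.00 Y-10.39 E0.9977
G1 X12.00 Y0.00 E1.4965
G1 X6.00 Y10.39 E1.9954
G1 X-6.00 Y10.39 E2.4943
G1 X-12.00 Y0.00 E2.9931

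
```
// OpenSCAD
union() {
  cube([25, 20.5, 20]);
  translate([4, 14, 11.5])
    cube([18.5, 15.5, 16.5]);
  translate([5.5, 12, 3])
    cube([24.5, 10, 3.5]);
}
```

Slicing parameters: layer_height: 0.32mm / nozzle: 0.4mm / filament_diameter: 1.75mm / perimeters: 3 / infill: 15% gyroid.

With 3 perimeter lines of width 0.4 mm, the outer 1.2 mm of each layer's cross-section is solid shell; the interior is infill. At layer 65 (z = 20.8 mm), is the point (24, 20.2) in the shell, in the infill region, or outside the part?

At z = 20.8 mm: the cube does not reach this height (z outside [0, 20]); the cube at (4, 14) (footprint 18.5×15.5) is included at this height; the cube at (5.5, 12) is absent (z outside [3, 6.5]); Taking the union: only the 18.5×15.5 cube at (4, 14) is present, so the union is just that shape — 1 connected region. Overall, the cross-section is a single solid region. The nearest boundary edge runs (22.50, 14.00)→(22.50, 29.50); distance from the point to it = 1.50 mm. The point is not inside any of the regions above, so it lies outside the cross-section (1.50 mm from the nearest boundary).

outside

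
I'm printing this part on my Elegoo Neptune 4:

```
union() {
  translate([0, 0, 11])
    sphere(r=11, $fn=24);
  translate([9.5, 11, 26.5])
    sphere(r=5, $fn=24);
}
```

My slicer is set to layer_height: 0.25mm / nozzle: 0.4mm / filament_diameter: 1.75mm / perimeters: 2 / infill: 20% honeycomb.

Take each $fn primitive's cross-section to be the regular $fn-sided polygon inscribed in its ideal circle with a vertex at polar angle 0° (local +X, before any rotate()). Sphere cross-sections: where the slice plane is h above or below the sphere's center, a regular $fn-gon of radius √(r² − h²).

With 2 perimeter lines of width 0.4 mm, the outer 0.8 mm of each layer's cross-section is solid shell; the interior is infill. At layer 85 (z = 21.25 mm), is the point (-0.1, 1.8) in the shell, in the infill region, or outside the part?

infill

At z = 21.25 mm: the r=11 sphere contributes a regular 24-gon of circumradius √(11²−10.25²) = 3.992; the sphere at (9.5, 11) is not intersected at this z (|z−center|=5.250 > r=5); Taking the union: only the r=11 sphere is present, so the union is just that shape — 1 connected region. Overall, the cross-section is a single solid region. The nearest boundary edge runs (0.00, 3.99)→(-1.03, 3.86); distance from the point to it = 2.16 mm. The point is inside the cross-section and 2.16 mm from the nearest boundary — more than the 0.8 mm shell width (2 × 0.4), so it's in the infill interior.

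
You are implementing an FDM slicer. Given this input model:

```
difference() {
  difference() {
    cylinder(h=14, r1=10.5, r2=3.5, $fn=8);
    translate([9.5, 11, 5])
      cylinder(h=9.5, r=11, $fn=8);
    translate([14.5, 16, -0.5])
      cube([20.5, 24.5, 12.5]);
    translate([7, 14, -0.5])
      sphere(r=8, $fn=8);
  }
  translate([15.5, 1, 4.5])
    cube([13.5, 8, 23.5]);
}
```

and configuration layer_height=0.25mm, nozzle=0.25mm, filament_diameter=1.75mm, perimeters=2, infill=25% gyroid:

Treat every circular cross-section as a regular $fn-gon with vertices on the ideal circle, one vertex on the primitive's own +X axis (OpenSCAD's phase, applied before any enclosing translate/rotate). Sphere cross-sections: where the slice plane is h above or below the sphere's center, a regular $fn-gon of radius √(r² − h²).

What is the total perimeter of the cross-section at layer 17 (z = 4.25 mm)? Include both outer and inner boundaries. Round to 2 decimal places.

At z = 4.25 mm: the cone contributes a regular 8-gon of circumradius 8.375 (interpolated between r1=10.5 and r2=3.5 at t=0.304) (perimeter = 2·8·8.375·sin(180°/8) = 51.28 mm); the cylinder at (9.5, 11) is absent (z outside [5, 14.5]); the 20.5×24.5 cube at (14.5, 16) contributes its full rectangle (perimeter 90.00 mm); the sphere at (7, 14): section is a regular 8-gon, circumradius = √(r²−h²) = √(8²−4.75²) = 6.437 (perimeter = 2·8·6.437·sin(180°/8) = 39.41 mm); After the difference (first − rest): starting from the cone, the 20.5×24.5 cube at (14.5, 16) misses the remaining region (no effect); the r=8 sphere at (7, 14) misses the remaining region (no effect) — boundary = 51.28 mm; the cube at (15.5, 1) is not intersected at this z (z outside [4.5, 28]); Subtracting the remaining from the first: none of the subtracted shapes is present at this height, so the result so far is unchanged — boundary = 51.28 mm. Overall, the cross-section is a single solid region. Total boundary length (outer) = 51.28 mm.

51.28 mm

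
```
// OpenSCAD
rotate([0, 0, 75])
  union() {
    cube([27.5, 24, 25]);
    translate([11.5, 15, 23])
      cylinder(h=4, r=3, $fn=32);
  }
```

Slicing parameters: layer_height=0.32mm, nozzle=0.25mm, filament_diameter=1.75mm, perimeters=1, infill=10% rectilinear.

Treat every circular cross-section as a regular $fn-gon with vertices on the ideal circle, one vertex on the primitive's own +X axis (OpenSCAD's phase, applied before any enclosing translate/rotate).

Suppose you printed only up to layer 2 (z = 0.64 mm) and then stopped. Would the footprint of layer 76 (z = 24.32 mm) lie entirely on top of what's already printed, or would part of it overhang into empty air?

Compare the two slices. At z = 0.64: the cube (footprint 27.5×24) is included at this height (area 660.00 mm²); the cylinder at (11.5, 15) does not reach this height (z outside [23, 27]); Taking the union: only the 27.5×24 cube is present, so the union is just that shape — area = 660.00 mm²; (rotated 75° about Z; rotation is an isometry so areas/perimeters/island counts are preserved). At z = 24.32: the cube (footprint 27.5×24) is included at this height (area 660.00 mm²); the cylinder at (11.5, 15): section is a regular 32-gon, circumradius r=3 (area = (32/2)·3.000²·sin(360°/32) = 28.09 mm²); Taking the union: the r=3 cylinder at (11.5, 15) lies entirely inside the 27.5×24 cube, so the union is just the 27.5×24 cube — area = 660.00 mm²; (whole slice rotated 75° about Z — lengths, areas and connectivity unchanged). Checking containment: the cross-section at z = 24.32 is a subset of the cross-section at z = 0.64.

entirely on top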